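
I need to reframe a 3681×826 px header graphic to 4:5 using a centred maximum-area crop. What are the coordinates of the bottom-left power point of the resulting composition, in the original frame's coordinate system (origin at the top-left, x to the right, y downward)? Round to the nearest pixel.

3681/826 > 4/5, so the 4:5 crop keeps the full height 826 and trims width to 826 × 4/5 = 660.80 px.
Left offset = (3681 − 660.80)/2 = 1510.10 px; top offset = 0.
Bottom-left is one-third across and two-thirds down within the crop:
x = 1510.10 + 1 × 660.80/3 ≈ 1730; y = 0.00 + 2 × 826.00/3 ≈ 551.

x = 1730 px, y = 551 px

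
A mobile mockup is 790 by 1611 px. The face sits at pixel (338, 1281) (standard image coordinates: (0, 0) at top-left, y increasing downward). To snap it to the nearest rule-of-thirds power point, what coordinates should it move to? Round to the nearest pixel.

(263, 1074)

Third lines: x ∈ {263, 527}, y ∈ {537, 1074}.
338 is closer to x = 263; 1281 is closer to y = 1074.
So the nearest intersection is the lower-left power point.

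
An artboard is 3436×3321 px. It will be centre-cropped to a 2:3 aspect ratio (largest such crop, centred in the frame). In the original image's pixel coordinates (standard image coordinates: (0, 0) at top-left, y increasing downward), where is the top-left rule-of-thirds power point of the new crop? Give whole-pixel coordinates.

x = 1349 px, y = 1107 px

3436/3321 > 2/3, so the 2:3 crop keeps the full height 3321 and trims width to 3321 × 2/3 = 2214.00 px.
Left offset = (3436 − 2214.00)/2 = 611.00 px; top offset = 0.
Top-left is one-third across and one-third down within the crop:
x = 611.00 + 1 × 2214.00/3 ≈ 1349; y = 0.00 + 1 × 3321.00/3 ≈ 1107.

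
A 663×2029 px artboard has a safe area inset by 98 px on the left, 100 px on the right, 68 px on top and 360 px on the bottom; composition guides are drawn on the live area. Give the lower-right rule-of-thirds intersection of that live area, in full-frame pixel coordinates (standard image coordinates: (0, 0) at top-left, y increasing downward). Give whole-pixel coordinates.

Content width = 663 − 98 − 100 = 465 px; content height = 2029 − 68 − 360 = 1601 px.
Lower-right is two-thirds across and two-thirds down within the live area.
x = 98 + 2 × 465/3 = 98 + 310.00 ≈ 408
y = 68 + 2 × 1601/3 = 68 + 1067.33 ≈ 1135

x = 408 px, y = 1135 px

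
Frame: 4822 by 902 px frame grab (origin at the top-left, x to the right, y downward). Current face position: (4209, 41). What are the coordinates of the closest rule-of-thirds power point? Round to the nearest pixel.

x = 3215 px, y = 301 px

Third lines: x ∈ {1607, 3215}, y ∈ {301, 601}.
4209 is closer to x = 3215; 41 is closer to y = 301.
So the nearest intersection is the upper-right power point.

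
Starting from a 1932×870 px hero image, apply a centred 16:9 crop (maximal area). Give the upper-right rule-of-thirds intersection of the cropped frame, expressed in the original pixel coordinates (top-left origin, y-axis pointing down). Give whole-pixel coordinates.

1932/870 > 16/9, so the 16:9 crop keeps the full height 870 and trims width to 870 × 16/9 = 1546.67 px.
Left offset = (1932 − 1546.67)/2 = 192.67 px; top offset = 0.
Upper-right is two-thirds across and one-third down within the crop:
x = 192.67 + 2 × 1546.67/3 ≈ 1224; y = 0.00 + 1 × 870.00/3 ≈ 290.

x = 1224 px, y = 290 px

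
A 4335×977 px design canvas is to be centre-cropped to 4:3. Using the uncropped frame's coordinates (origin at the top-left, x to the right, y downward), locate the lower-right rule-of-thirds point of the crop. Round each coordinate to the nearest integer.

x = 2385 px, y = 651 px

4335/977 > 4/3, so the 4:3 crop keeps the full height 977 and trims width to 977 × 4/3 = 1302.67 px.
Left offset = (4335 − 1302.67)/2 = 1516.17 px; top offset = 0.
Lower-right is two-thirds across and two-thirds down within the crop:
x = 1516.17 + 2 × 1302.67/3 ≈ 2385; y = 0.00 + 2 × 977.00/3 ≈ 651.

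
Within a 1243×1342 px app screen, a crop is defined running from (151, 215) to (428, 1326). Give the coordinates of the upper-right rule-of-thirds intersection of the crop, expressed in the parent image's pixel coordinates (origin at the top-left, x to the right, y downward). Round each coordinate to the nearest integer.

Crop width = 428 − 151 = 277 px; one third is 92.33 px.
Crop height = 1326 − 215 = 1111 px; one third is 370.33 px.
The upper-right point is two-thirds across and one-third down within the crop:
x = 151 + 2 × 92.33 ≈ 336; y = 215 + 1 × 370.33 ≈ 585.

(336, 585)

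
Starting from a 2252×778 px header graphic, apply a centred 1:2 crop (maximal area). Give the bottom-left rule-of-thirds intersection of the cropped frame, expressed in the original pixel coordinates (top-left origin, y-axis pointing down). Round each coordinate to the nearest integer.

2252/778 > 1/2, so the 1:2 crop keeps the full height 778 and trims width to 778 × 1/2 = 389.00 px.
Left offset = (2252 − 389.00)/2 = 931.50 px; top offset = 0.
Bottom-left is one-third across and two-thirds down within the crop:
x = 931.50 + 1 × 389.00/3 ≈ 1061; y = 0.00 + 2 × 778.00/3 ≈ 519.

x = 1061 px, y = 519 px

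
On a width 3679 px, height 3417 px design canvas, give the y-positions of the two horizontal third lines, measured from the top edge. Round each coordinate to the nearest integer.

y = 1139 px and y = 2278 px

3417 / 3 = 1139, so the horizontal lines sit at one and two thirds of 3417.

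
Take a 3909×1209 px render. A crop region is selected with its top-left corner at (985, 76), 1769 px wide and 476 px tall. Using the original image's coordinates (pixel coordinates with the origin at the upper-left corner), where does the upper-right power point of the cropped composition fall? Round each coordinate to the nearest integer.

(2164, 235)

One third of the crop width 1769 is 589.67 px.
One third of the crop height 476 is 158.67 px.
The upper-right point is two-thirds across and one-third down within the crop:
x = 985 + 2 × 589.67 ≈ 2164; y = 76 + 1 × 158.67 ≈ 235.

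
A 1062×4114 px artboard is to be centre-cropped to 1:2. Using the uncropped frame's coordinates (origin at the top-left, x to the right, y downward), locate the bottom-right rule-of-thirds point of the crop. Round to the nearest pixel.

1062/4114 < 1/2, so the 1:2 crop keeps the full width 1062 and trims height to 1062 × 2/1 = 2124.00 px.
Top offset = (4114 − 2124.00)/2 = 995.00 px; left offset = 0.
Bottom-right is two-thirds across and two-thirds down within the crop:
x = 0.00 + 2 × 1062.00/3 ≈ 708; y = 995.00 + 2 × 2124.00/3 ≈ 2411.

(708, 2411)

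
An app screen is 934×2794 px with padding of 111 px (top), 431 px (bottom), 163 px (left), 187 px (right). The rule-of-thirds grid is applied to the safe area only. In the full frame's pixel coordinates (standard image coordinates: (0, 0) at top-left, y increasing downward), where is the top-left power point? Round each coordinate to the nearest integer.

(358, 862)

Content width = 934 − 163 − 187 = 584 px; content height = 2794 − 111 − 431 = 2252 px.
Top-left is one-third across and one-third down within the safe area.
x = 163 + 1 × 584/3 = 163 + 194.67 ≈ 358
y = 111 + 1 × 2252/3 = 111 + 750.67 ≈ 862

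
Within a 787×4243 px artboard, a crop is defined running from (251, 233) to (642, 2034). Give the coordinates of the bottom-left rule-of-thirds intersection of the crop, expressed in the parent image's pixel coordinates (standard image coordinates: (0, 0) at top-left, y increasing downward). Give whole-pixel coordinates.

Crop width = 642 − 251 = 391 px; one third is 130.33 px.
Crop height = 2034 − 233 = 1801 px; one third is 600.33 px.
The bottom-left point is one-third across and two-thirds down within the crop:
x = 251 + 1 × 130.33 ≈ 381; y = 233 + 2 × 600.33 ≈ 1434.

(381, 1434)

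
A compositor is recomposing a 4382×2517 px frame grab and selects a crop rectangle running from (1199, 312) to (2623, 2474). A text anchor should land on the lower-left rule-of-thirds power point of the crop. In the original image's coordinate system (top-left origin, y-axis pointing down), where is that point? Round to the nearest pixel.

(1674, 1753)

Crop width = 2623 − 1199 = 1424 px; one third is 474.67 px.
Crop height = 2474 − 312 = 2162 px; one third is 720.67 px.
The lower-left point is one-third across and two-thirds down within the crop:
x = 1199 + 1 × 474.67 ≈ 1674; y = 312 + 2 × 720.67 ≈ 1753.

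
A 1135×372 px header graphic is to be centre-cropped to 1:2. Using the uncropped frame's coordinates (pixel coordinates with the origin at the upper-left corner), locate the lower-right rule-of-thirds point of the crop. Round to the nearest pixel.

1135/372 > 1/2, so the 1:2 crop keeps the full height 372 and trims width to 372 × 1/2 = 186.00 px.
Left offset = (1135 − 186.00)/2 = 474.50 px; top offset = 0.
Lower-right is two-thirds across and two-thirds down within the crop:
x = 474.50 + 2 × 186.00/3 ≈ 599; y = 0.00 + 2 × 372.00/3 ≈ 248.

x = 599 px, y = 248 px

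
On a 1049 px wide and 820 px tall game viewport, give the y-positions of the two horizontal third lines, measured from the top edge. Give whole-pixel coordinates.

820 / 3 = 273.33, so the horizontal lines sit at one and two thirds of 820.

273 px and 547 px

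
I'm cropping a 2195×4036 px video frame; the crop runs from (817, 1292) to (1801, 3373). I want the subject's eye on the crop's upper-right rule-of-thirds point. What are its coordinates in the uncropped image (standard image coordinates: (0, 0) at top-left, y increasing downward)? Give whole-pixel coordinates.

Crop width = 1801 − 817 = 984 px; one third is 328.00 px.
Crop height = 3373 − 1292 = 2081 px; one third is 693.67 px.
The upper-right point is two-thirds across and one-third down within the crop:
x = 817 + 2 × 328.00 ≈ 1473; y = 1292 + 1 × 693.67 ≈ 1986.

(1473, 1986)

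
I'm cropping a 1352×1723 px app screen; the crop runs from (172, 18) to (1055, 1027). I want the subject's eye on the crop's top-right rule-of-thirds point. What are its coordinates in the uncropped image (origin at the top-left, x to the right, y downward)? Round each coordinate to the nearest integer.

(761, 354)

Crop width = 1055 − 172 = 883 px; one third is 294.33 px.
Crop height = 1027 − 18 = 1009 px; one third is 336.33 px.
The top-right point is two-thirds across and one-third down within the crop:
x = 172 + 2 × 294.33 ≈ 761; y = 18 + 1 × 336.33 ≈ 354.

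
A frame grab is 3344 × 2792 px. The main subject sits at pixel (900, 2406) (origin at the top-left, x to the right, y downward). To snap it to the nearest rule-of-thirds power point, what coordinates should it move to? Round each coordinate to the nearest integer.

(1115, 1861)

Third lines: x ∈ {1115, 2229}, y ∈ {931, 1861}.
900 is closer to x = 1115; 2406 is closer to y = 1861.
So the nearest intersection is the lower-left power point.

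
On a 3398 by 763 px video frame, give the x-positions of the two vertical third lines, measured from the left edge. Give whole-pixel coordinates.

3398 / 3 = 1132.67, so the vertical lines sit at one and two thirds of 3398.

1133 px and 2265 px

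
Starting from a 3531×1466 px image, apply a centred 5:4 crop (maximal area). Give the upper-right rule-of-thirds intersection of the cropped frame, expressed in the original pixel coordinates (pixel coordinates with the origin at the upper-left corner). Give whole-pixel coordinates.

(2071, 489)

3531/1466 > 5/4, so the 5:4 crop keeps the full height 1466 and trims width to 1466 × 5/4 = 1832.50 px.
Left offset = (3531 − 1832.50)/2 = 849.25 px; top offset = 0.
Upper-right is two-thirds across and one-third down within the crop:
x = 849.25 + 2 × 1832.50/3 ≈ 2071; y = 0.00 + 1 × 1466.00/3 ≈ 489.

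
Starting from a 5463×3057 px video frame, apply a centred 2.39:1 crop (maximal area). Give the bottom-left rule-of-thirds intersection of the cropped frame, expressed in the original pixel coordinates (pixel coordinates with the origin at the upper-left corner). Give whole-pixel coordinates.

5463/3057 < 2.39/1, so the 2.39:1 crop keeps the full width 5463 and trims height to 5463 × 1/2.39 = 2285.77 px.
Top offset = (3057 − 2285.77)/2 = 385.61 px; left offset = 0.
Bottom-left is one-third across and two-thirds down within the crop:
x = 0.00 + 1 × 5463.00/3 ≈ 1821; y = 385.61 + 2 × 2285.77/3 ≈ 1909.

(1821, 1909)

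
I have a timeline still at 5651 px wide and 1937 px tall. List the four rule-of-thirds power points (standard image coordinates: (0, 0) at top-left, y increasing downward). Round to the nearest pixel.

One third of 5651 is 1883.67; one third of 1937 is 645.67.
Vertical third lines at x = 1884 and x = 3767; horizontal third lines at y = 646 and y = 1291.

(1884, 646), (3767, 646), (1884, 1291), (3767, 1291)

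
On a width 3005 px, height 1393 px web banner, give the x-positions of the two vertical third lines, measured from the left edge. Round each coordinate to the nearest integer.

x = 1002 px and x = 2003 px

3005 / 3 = 1001.67, so the vertical lines sit at one and two thirds of 3005.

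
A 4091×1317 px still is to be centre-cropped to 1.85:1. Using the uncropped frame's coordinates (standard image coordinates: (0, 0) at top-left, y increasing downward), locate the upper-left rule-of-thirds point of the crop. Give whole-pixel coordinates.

4091/1317 > 1.85/1, so the 1.85:1 crop keeps the full height 1317 and trims width to 1317 × 1.85/1 = 2436.45 px.
Left offset = (4091 − 2436.45)/2 = 827.27 px; top offset = 0.
Upper-left is one-third across and one-third down within the crop:
x = 827.27 + 1 × 2436.45/3 ≈ 1639; y = 0.00 + 1 × 1317.00/3 ≈ 439.

x = 1639 px, y = 439 px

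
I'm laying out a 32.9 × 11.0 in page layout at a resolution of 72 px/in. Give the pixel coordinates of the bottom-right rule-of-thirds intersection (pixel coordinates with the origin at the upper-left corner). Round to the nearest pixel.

In pixels the canvas is 32.9 × 72 = 2368.8 wide and 11.0 × 72 = 792 tall.
The bottom-right point is two-thirds across and two-thirds down:
x = 2 × 2368.8/3 ≈ 1579; y = 2 × 792/3 ≈ 528.

x = 1579 px, y = 528 px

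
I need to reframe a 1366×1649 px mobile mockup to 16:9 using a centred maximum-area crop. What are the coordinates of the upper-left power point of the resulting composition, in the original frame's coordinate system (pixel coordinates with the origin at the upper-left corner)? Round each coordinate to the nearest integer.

1366/1649 < 16/9, so the 16:9 crop keeps the full width 1366 and trims height to 1366 × 9/16 = 768.38 px.
Top offset = (1649 − 768.38)/2 = 440.31 px; left offset = 0.
Upper-left is one-third across and one-third down within the crop:
x = 0.00 + 1 × 1366.00/3 ≈ 455; y = 440.31 + 1 × 768.38/3 ≈ 696.

x = 455 px, y = 696 px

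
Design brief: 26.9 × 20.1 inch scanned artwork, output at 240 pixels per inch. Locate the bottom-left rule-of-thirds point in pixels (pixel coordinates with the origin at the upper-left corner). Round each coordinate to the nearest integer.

x = 2152 px, y = 3216 px

In pixels the canvas is 26.9 × 240 = 6456 wide and 20.1 × 240 = 4824 tall.
The bottom-left point is one-third across and two-thirds down:
x = 1 × 6456/3 ≈ 2152; y = 2 × 4824/3 ≈ 3216.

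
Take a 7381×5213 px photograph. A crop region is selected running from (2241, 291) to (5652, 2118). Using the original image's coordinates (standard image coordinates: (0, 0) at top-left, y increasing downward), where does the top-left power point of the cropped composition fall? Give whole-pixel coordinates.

x = 3378 px, y = 900 px

Crop width = 5652 − 2241 = 3411 px; one third is 1137.00 px.
Crop height = 2118 − 291 = 1827 px; one third is 609.00 px.
The top-left point is one-third across and one-third down within the crop:
x = 2241 + 1 × 1137.00 ≈ 3378; y = 291 + 1 × 609.00 ≈ 900.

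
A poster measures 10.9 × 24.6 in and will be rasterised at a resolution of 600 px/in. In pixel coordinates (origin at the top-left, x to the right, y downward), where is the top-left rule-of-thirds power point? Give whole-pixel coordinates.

In pixels the canvas is 10.9 × 600 = 6540 wide and 24.6 × 600 = 14760 tall.
The top-left point is one-third across and one-third down:
x = 1 × 6540/3 ≈ 2180; y = 1 × 14760/3 ≈ 4920.

(2180, 4920)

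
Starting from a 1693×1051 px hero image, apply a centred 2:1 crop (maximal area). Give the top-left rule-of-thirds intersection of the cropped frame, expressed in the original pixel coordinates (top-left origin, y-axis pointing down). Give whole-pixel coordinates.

x = 564 px, y = 384 px

1693/1051 < 2/1, so the 2:1 crop keeps the full width 1693 and trims height to 1693 × 1/2 = 846.50 px.
Top offset = (1051 − 846.50)/2 = 102.25 px; left offset = 0.
Top-left is one-third across and one-third down within the crop:
x = 0.00 + 1 × 1693.00/3 ≈ 564; y = 102.25 + 1 × 846.50/3 ≈ 384.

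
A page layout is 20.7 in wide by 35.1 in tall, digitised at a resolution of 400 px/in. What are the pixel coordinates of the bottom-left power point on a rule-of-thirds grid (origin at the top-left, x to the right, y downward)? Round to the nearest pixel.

(2760, 9360)

In pixels the canvas is 20.7 × 400 = 8280 wide and 35.1 × 400 = 14040 tall.
The bottom-left point is one-third across and two-thirds down:
x = 1 × 8280/3 ≈ 2760; y = 2 × 14040/3 ≈ 9360.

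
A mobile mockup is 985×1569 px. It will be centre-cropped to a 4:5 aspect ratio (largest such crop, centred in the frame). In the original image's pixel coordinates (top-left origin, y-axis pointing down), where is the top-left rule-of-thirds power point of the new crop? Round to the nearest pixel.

x = 328 px, y = 579 px

985/1569 < 4/5, so the 4:5 crop keeps the full width 985 and trims height to 985 × 5/4 = 1231.25 px.
Top offset = (1569 − 1231.25)/2 = 168.88 px; left offset = 0.
Top-left is one-third across and one-third down within the crop:
x = 0.00 + 1 × 985.00/3 ≈ 328; y = 168.88 + 1 × 1231.25/3 ≈ 579.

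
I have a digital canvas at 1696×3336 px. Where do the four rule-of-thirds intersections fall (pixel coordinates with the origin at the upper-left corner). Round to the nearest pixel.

(565, 1112), (1131, 1112), (565, 2224), (1131, 2224)

One third of 1696 is 565.33; one third of 3336 is 1112.
Vertical third lines at x = 565 and x = 1131; horizontal third lines at y = 1112 and y = 2224.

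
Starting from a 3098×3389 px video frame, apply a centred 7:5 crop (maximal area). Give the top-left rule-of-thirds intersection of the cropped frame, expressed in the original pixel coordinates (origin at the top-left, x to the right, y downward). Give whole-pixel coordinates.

x = 1033 px, y = 1326 px

3098/3389 < 7/5, so the 7:5 crop keeps the full width 3098 and trims height to 3098 × 5/7 = 2212.86 px.
Top offset = (3389 − 2212.86)/2 = 588.07 px; left offset = 0.
Top-left is one-third across and one-third down within the crop:
x = 0.00 + 1 × 3098.00/3 ≈ 1033; y = 588.07 + 1 × 2212.86/3 ≈ 1326.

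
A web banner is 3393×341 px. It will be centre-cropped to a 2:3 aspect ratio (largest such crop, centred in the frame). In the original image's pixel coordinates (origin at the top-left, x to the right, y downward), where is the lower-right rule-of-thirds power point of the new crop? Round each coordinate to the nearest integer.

3393/341 > 2/3, so the 2:3 crop keeps the full height 341 and trims width to 341 × 2/3 = 227.33 px.
Left offset = (3393 − 227.33)/2 = 1582.83 px; top offset = 0.
Lower-right is two-thirds across and two-thirds down within the crop:
x = 1582.83 + 2 × 227.33/3 ≈ 1734; y = 0.00 + 2 × 341.00/3 ≈ 227.

x = 1734 px, y = 227 px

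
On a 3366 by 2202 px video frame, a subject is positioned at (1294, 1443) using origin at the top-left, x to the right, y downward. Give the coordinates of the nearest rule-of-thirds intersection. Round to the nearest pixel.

x = 1122 px, y = 1468 px

Third lines: x ∈ {1122, 2244}, y ∈ {734, 1468}.
1294 is closer to x = 1122; 1443 is closer to y = 1468.
So the nearest intersection is the lower-left power point.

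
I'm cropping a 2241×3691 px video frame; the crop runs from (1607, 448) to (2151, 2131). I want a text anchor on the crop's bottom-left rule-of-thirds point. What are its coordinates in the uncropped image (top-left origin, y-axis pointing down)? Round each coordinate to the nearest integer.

Crop width = 2151 − 1607 = 544 px; one third is 181.33 px.
Crop height = 2131 − 448 = 1683 px; one third is 561.00 px.
The bottom-left point is one-third across and two-thirds down within the crop:
x = 1607 + 1 × 181.33 ≈ 1788; y = 448 + 2 × 561.00 ≈ 1570.

x = 1788 px, y = 1570 px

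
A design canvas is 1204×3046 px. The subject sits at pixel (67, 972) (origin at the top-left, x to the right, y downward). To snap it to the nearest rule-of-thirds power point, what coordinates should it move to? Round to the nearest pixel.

x = 401 px, y = 1015 px

Third lines: x ∈ {401, 803}, y ∈ {1015, 2031}.
67 is closer to x = 401; 972 is closer to y = 1015.
So the nearest intersection is the upper-left power point.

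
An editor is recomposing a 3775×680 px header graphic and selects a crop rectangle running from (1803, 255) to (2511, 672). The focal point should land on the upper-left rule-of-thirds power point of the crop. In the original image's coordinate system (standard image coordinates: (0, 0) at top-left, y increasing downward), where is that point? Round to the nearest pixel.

Crop width = 2511 − 1803 = 708 px; one third is 236.00 px.
Crop height = 672 − 255 = 417 px; one third is 139.00 px.
The upper-left point is one-third across and one-third down within the crop:
x = 1803 + 1 × 236.00 ≈ 2039; y = 255 + 1 × 139.00 ≈ 394.

x = 2039 px, y = 394 px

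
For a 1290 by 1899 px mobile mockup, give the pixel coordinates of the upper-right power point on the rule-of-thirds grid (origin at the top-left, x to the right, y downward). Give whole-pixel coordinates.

x = 860 px, y = 633 px

The upper-right point sits two-thirds of the way across and one-third of the way down.
x = 2 × 1290/3 ≈ 860; y = 1 × 1899/3 ≈ 633.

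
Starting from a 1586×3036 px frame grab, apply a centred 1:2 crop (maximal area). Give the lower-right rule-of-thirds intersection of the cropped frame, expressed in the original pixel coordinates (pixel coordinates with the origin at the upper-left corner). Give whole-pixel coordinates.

(1046, 2024)

1586/3036 > 1/2, so the 1:2 crop keeps the full height 3036 and trims width to 3036 × 1/2 = 1518.00 px.
Left offset = (1586 − 1518.00)/2 = 34.00 px; top offset = 0.
Lower-right is two-thirds across and two-thirds down within the crop:
x = 34.00 + 2 × 1518.00/3 ≈ 1046; y = 0.00 + 2 × 3036.00/3 ≈ 2024.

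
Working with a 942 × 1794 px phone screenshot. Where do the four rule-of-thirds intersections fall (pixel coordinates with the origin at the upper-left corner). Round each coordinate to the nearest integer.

(314, 598), (628, 598), (314, 1196), (628, 1196)

One third of 942 is 314; one third of 1794 is 598.
Vertical third lines at x = 314 and x = 628; horizontal third lines at y = 598 and y = 1196.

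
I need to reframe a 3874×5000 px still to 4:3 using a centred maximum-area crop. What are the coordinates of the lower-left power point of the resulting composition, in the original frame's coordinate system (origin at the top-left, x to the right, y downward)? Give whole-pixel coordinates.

(1291, 2984)

3874/5000 < 4/3, so the 4:3 crop keeps the full width 3874 and trims height to 3874 × 3/4 = 2905.50 px.
Top offset = (5000 − 2905.50)/2 = 1047.25 px; left offset = 0.
Lower-left is one-third across and two-thirds down within the crop:
x = 0.00 + 1 × 3874.00/3 ≈ 1291; y = 1047.25 + 2 × 2905.50/3 ≈ 2984.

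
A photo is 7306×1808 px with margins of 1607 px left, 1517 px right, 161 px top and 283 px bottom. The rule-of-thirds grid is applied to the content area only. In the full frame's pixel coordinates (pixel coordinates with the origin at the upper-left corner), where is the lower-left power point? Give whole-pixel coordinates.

Content width = 7306 − 1607 − 1517 = 4182 px; content height = 1808 − 161 − 283 = 1364 px.
Lower-left is one-third across and two-thirds down within the content area.
x = 1607 + 1 × 4182/3 = 1607 + 1394.00 ≈ 3001
y = 161 + 2 × 1364/3 = 161 + 909.33 ≈ 1070

x = 3001 px, y = 1070 px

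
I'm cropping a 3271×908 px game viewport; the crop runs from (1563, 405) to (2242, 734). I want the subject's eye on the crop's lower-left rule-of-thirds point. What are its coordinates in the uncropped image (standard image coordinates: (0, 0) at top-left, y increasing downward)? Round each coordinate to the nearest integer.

Crop width = 2242 − 1563 = 679 px; one third is 226.33 px.
Crop height = 734 − 405 = 329 px; one third is 109.67 px.
The lower-left point is one-third across and two-thirds down within the crop:
x = 1563 + 1 × 226.33 ≈ 1789; y = 405 + 2 × 109.67 ≈ 624.

x = 1789 px, y = 624 px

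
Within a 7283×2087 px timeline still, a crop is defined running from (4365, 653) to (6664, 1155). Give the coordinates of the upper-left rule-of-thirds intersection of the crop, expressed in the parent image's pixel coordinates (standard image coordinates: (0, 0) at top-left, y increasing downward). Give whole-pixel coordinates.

(5131, 820)

Crop width = 6664 − 4365 = 2299 px; one third is 766.33 px.
Crop height = 1155 − 653 = 502 px; one third is 167.33 px.
The upper-left point is one-third across and one-third down within the crop:
x = 4365 + 1 × 766.33 ≈ 5131; y = 653 + 1 × 167.33 ≈ 820.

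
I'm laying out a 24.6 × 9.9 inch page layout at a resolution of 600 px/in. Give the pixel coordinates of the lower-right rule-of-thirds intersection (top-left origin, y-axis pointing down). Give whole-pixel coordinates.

x = 9840 px, y = 3960 px

In pixels the canvas is 24.6 × 600 = 14760 wide and 9.9 × 600 = 5940 tall.
The lower-right point is two-thirds across and two-thirds down:
x = 2 × 14760/3 ≈ 9840; y = 2 × 5940/3 ≈ 3960.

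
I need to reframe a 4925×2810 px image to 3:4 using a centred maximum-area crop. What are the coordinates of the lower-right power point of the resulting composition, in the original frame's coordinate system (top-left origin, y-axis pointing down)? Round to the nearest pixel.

4925/2810 > 3/4, so the 3:4 crop keeps the full height 2810 and trims width to 2810 × 3/4 = 2107.50 px.
Left offset = (4925 − 2107.50)/2 = 1408.75 px; top offset = 0.
Lower-right is two-thirds across and two-thirds down within the crop:
x = 1408.75 + 2 × 2107.50/3 ≈ 2814; y = 0.00 + 2 × 2810.00/3 ≈ 1873.

(2814, 1873)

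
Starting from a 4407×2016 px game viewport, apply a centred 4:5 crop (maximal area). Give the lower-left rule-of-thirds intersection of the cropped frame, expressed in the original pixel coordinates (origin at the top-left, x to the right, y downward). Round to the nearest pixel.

4407/2016 > 4/5, so the 4:5 crop keeps the full height 2016 and trims width to 2016 × 4/5 = 1612.80 px.
Left offset = (4407 − 1612.80)/2 = 1397.10 px; top offset = 0.
Lower-left is one-third across and two-thirds down within the crop:
x = 1397.10 + 1 × 1612.80/3 ≈ 1935; y = 0.00 + 2 × 2016.00/3 ≈ 1344.

x = 1935 px, y = 1344 px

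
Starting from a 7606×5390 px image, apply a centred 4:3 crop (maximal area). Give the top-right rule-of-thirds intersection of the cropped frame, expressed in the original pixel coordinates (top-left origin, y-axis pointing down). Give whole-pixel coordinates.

7606/5390 > 4/3, so the 4:3 crop keeps the full height 5390 and trims width to 5390 × 4/3 = 7186.67 px.
Left offset = (7606 − 7186.67)/2 = 209.67 px; top offset = 0.
Top-right is two-thirds across and one-third down within the crop:
x = 209.67 + 2 × 7186.67/3 ≈ 5001; y = 0.00 + 1 × 5390.00/3 ≈ 1797.

x = 5001 px, y = 1797 px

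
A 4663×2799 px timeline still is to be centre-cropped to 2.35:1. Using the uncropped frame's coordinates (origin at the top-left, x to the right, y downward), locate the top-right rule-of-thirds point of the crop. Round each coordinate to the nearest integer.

x = 3109 px, y = 1069 px

4663/2799 < 2.35/1, so the 2.35:1 crop keeps the full width 4663 and trims height to 4663 × 1/2.35 = 1984.26 px.
Top offset = (2799 − 1984.26)/2 = 407.37 px; left offset = 0.
Top-right is two-thirds across and one-third down within the crop:
x = 0.00 + 2 × 4663.00/3 ≈ 3109; y = 407.37 + 1 × 1984.26/3 ≈ 1069.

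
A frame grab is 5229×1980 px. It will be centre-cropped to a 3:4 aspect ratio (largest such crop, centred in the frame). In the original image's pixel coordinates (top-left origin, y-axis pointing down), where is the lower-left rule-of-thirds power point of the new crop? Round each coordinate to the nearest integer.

5229/1980 > 3/4, so the 3:4 crop keeps the full height 1980 and trims width to 1980 × 3/4 = 1485.00 px.
Left offset = (5229 − 1485.00)/2 = 1872.00 px; top offset = 0.
Lower-left is one-third across and two-thirds down within the crop:
x = 1872.00 + 1 × 1485.00/3 ≈ 2367; y = 0.00 + 2 × 1980.00/3 ≈ 1320.

x = 2367 px, y = 1320 px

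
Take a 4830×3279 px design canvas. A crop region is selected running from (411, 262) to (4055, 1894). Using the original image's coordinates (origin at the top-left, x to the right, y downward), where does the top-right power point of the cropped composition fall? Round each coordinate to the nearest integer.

(2840, 806)

Crop width = 4055 − 411 = 3644 px; one third is 1214.67 px.
Crop height = 1894 − 262 = 1632 px; one third is 544.00 px.
The top-right point is two-thirds across and one-third down within the crop:
x = 411 + 2 × 1214.67 ≈ 2840; y = 262 + 1 × 544.00 ≈ 806.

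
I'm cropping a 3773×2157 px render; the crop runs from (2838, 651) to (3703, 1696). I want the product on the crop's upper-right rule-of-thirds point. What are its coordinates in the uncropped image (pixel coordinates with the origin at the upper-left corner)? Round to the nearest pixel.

(3415, 999)

Crop width = 3703 − 2838 = 865 px; one third is 288.33 px.
Crop height = 1696 − 651 = 1045 px; one third is 348.33 px.
The upper-right point is two-thirds across and one-third down within the crop:
x = 2838 + 2 × 288.33 ≈ 3415; y = 651 + 1 × 348.33 ≈ 999.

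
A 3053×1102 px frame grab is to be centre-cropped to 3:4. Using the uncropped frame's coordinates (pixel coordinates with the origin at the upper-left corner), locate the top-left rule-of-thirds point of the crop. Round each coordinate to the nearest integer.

(1389, 367)

3053/1102 > 3/4, so the 3:4 crop keeps the full height 1102 and trims width to 1102 × 3/4 = 826.50 px.
Left offset = (3053 − 826.50)/2 = 1113.25 px; top offset = 0.
Top-left is one-third across and one-third down within the crop:
x = 1113.25 + 1 × 826.50/3 ≈ 1389; y = 0.00 + 1 × 1102.00/3 ≈ 367.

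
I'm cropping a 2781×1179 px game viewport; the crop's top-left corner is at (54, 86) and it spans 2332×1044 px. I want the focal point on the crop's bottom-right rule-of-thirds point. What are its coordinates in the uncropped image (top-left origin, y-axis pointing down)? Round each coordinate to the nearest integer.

(1609, 782)

One third of the crop width 2332 is 777.33 px.
One third of the crop height 1044 is 348.00 px.
The bottom-right point is two-thirds across and two-thirds down within the crop:
x = 54 + 2 × 777.33 ≈ 1609; y = 86 + 2 × 348.00 ≈ 782.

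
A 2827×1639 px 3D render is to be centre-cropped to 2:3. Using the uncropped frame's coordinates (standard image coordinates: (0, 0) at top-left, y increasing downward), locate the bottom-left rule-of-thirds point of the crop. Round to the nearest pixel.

x = 1231 px, y = 1093 px

2827/1639 > 2/3, so the 2:3 crop keeps the full height 1639 and trims width to 1639 × 2/3 = 1092.67 px.
Left offset = (2827 − 1092.67)/2 = 867.17 px; top offset = 0.
Bottom-left is one-third across and two-thirds down within the crop:
x = 867.17 + 1 × 1092.67/3 ≈ 1231; y = 0.00 + 2 × 1639.00/3 ≈ 1093.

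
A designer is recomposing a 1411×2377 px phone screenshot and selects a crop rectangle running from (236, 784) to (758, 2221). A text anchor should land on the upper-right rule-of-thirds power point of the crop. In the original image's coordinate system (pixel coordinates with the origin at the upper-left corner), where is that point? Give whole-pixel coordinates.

x = 584 px, y = 1263 px

Crop width = 758 − 236 = 522 px; one third is 174.00 px.
Crop height = 2221 − 784 = 1437 px; one third is 479.00 px.
The upper-right point is two-thirds across and one-third down within the crop:
x = 236 + 2 × 174.00 ≈ 584; y = 784 + 1 × 479.00 ≈ 1263.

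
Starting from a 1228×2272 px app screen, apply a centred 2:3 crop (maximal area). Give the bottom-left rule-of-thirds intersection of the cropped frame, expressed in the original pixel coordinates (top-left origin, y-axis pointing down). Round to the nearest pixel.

(409, 1443)

1228/2272 < 2/3, so the 2:3 crop keeps the full width 1228 and trims height to 1228 × 3/2 = 1842.00 px.
Top offset = (2272 − 1842.00)/2 = 215.00 px; left offset = 0.
Bottom-left is one-third across and two-thirds down within the crop:
x = 0.00 + 1 × 1228.00/3 ≈ 409; y = 215.00 + 2 × 1842.00/3 ≈ 1443.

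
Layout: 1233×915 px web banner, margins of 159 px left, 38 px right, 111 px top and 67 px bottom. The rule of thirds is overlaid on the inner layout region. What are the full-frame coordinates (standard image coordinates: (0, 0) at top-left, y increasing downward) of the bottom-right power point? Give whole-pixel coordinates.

(850, 602)

Content width = 1233 − 159 − 38 = 1036 px; content height = 915 − 111 − 67 = 737 px.
Bottom-right is two-thirds across and two-thirds down within the inner layout region.
x = 159 + 2 × 1036/3 = 159 + 690.67 ≈ 850
y = 111 + 2 × 737/3 = 111 + 491.33 ≈ 602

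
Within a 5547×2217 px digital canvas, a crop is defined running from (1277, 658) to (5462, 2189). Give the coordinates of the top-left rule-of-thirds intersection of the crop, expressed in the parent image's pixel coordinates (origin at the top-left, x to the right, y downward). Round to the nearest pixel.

Crop width = 5462 − 1277 = 4185 px; one third is 1395.00 px.
Crop height = 2189 − 658 = 1531 px; one third is 510.33 px.
The top-left point is one-third across and one-third down within the crop:
x = 1277 + 1 × 1395.00 ≈ 2672; y = 658 + 1 × 510.33 ≈ 1168.

x = 2672 px, y = 1168 px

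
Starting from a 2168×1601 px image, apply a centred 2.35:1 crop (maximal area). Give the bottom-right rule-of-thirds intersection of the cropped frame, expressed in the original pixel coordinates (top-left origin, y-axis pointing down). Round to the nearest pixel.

2168/1601 < 2.35/1, so the 2.35:1 crop keeps the full width 2168 and trims height to 2168 × 1/2.35 = 922.55 px.
Top offset = (1601 − 922.55)/2 = 339.22 px; left offset = 0.
Bottom-right is two-thirds across and two-thirds down within the crop:
x = 0.00 + 2 × 2168.00/3 ≈ 1445; y = 339.22 + 2 × 922.55/3 ≈ 954.

x = 1445 px, y = 954 px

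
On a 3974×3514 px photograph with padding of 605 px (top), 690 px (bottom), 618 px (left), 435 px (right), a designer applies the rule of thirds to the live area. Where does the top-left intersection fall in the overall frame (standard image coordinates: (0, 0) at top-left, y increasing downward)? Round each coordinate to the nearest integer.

x = 1592 px, y = 1345 px

Content width = 3974 − 618 − 435 = 2921 px; content height = 3514 − 605 − 690 = 2219 px.
Top-left is one-third across and one-third down within the live area.
x = 618 + 1 × 2921/3 = 618 + 973.67 ≈ 1592
y = 605 + 1 × 2219/3 = 605 + 739.67 ≈ 1345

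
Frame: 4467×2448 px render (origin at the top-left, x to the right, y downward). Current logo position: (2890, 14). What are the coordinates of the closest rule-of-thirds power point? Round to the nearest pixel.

x = 2978 px, y = 816 px

Third lines: x ∈ {1489, 2978}, y ∈ {816, 1632}.
2890 is closer to x = 2978; 14 is closer to y = 816.
So the nearest intersection is the upper-right power point.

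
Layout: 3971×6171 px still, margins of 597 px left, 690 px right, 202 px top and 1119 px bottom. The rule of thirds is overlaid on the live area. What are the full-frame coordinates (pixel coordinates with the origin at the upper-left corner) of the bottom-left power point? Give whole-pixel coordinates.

(1492, 3435)

Content width = 3971 − 597 − 690 = 2684 px; content height = 6171 − 202 − 1119 = 4850 px.
Bottom-left is one-third across and two-thirds down within the live area.
x = 597 + 1 × 2684/3 = 597 + 894.67 ≈ 1492
y = 202 + 2 × 4850/3 = 202 + 3233.33 ≈ 3435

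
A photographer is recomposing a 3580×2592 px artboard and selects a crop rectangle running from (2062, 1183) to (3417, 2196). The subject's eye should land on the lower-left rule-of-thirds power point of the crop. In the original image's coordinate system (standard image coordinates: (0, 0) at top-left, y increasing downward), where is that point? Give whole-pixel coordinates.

Crop width = 3417 − 2062 = 1355 px; one third is 451.67 px.
Crop height = 2196 − 1183 = 1013 px; one third is 337.67 px.
The lower-left point is one-third across and two-thirds down within the crop:
x = 2062 + 1 × 451.67 ≈ 2514; y = 1183 + 2 × 337.67 ≈ 1858.

x = 2514 px, y = 1858 px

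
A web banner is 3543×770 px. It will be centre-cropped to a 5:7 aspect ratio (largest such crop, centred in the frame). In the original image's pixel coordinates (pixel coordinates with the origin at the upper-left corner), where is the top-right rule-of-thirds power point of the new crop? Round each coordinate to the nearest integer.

x = 1863 px, y = 257 px

3543/770 > 5/7, so the 5:7 crop keeps the full height 770 and trims width to 770 × 5/7 = 550.00 px.
Left offset = (3543 − 550.00)/2 = 1496.50 px; top offset = 0.
Top-right is two-thirds across and one-third down within the crop:
x = 1496.50 + 2 × 550.00/3 ≈ 1863; y = 0.00 + 1 × 770.00/3 ≈ 257.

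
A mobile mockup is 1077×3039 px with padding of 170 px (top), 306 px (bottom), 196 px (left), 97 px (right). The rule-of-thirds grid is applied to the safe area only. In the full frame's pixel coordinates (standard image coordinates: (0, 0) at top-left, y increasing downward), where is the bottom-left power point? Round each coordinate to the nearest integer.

x = 457 px, y = 1879 px

Content width = 1077 − 196 − 97 = 784 px; content height = 3039 − 170 − 306 = 2563 px.
Bottom-left is one-third across and two-thirds down within the safe area.
x = 196 + 1 × 784/3 = 196 + 261.33 ≈ 457
y = 170 + 2 × 2563/3 = 170 + 1708.67 ≈ 1879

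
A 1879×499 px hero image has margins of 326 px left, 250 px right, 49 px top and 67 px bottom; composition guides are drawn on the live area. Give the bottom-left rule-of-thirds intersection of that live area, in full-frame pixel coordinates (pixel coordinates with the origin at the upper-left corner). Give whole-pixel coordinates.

x = 760 px, y = 304 px

Content width = 1879 − 326 − 250 = 1303 px; content height = 499 − 49 − 67 = 383 px.
Bottom-left is one-third across and two-thirds down within the live area.
x = 326 + 1 × 1303/3 = 326 + 434.33 ≈ 760
y = 49 + 2 × 383/3 = 49 + 255.33 ≈ 304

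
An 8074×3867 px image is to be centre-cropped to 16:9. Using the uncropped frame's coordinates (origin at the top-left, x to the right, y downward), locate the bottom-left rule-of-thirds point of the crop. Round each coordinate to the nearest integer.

(2891, 2578)

8074/3867 > 16/9, so the 16:9 crop keeps the full height 3867 and trims width to 3867 × 16/9 = 6874.67 px.
Left offset = (8074 − 6874.67)/2 = 599.67 px; top offset = 0.
Bottom-left is one-third across and two-thirds down within the crop:
x = 599.67 + 1 × 6874.67/3 ≈ 2891; y = 0.00 + 2 × 3867.00/3 ≈ 2578.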